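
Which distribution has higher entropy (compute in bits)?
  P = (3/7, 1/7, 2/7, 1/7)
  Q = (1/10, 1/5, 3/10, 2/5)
Q

Computing entropies in bits:
H(P) = 1.8424
H(Q) = 1.8464

Distribution Q has higher entropy.

Intuition: The distribution closer to uniform (more spread out) has higher entropy.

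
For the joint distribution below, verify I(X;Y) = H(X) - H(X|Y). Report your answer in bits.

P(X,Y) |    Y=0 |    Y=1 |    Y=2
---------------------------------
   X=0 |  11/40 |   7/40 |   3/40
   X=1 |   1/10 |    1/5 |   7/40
I(X;Y) = 0.0903 bits

Mutual information has multiple equivalent forms:
- I(X;Y) = H(X) - H(X|Y)
- I(X;Y) = H(Y) - H(Y|X)
- I(X;Y) = H(X) + H(Y) - H(X,Y)

Computing all quantities:
H(X) = 0.9982, H(Y) = 1.5613, H(X,Y) = 2.4691
H(X|Y) = 0.9079, H(Y|X) = 1.4709

Verification:
H(X) - H(X|Y) = 0.9982 - 0.9079 = 0.0903
H(Y) - H(Y|X) = 1.5613 - 1.4709 = 0.0903
H(X) + H(Y) - H(X,Y) = 0.9982 + 1.5613 - 2.4691 = 0.0903

All forms give I(X;Y) = 0.0903 bits. ✓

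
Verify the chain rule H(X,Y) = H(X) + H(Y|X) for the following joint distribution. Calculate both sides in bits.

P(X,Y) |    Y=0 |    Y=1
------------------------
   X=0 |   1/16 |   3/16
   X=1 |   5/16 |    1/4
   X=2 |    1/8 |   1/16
H(X,Y) = 2.3522, H(X) = 1.4197, H(Y|X) = 0.9325 (all in bits)

Chain rule: H(X,Y) = H(X) + H(Y|X)

Left side — joint entropy directly:
H(X,Y) = -Σ p(x,y) log p(x,y) = 2.3522 bits

Right side — compute H(Y|X) from the conditional distributions:
P(X) = (1/4, 9/16, 3/16), so H(X) = 1.4197 bits
H(Y|X) = Σ_x P(X=x) · H(Y|X=x):
  P(Y|X=0) = (1/4, 3/4), H(Y|X=0) = 0.8113, weight P(X=0) = 1/4
  P(Y|X=1) = (5/9, 4/9), H(Y|X=1) = 0.9911, weight P(X=1) = 9/16
  P(Y|X=2) = (2/3, 1/3), H(Y|X=2) = 0.9183, weight P(X=2) = 3/16
H(Y|X) = 0.9325 bits

H(X) + H(Y|X) = 1.4197 + 0.9325 = 2.3522 bits

Both sides equal 2.3522 bits. ✓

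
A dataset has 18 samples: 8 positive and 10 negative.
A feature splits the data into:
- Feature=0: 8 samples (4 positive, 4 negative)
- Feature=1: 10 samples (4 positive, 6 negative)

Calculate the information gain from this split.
0.0072 bits

Information Gain = H(Y) - H(Y|Feature)

Before split:
P(positive) = 8/18 = 0.4444
H(Y) = 0.9911 bits

After split:
Feature=0: H = 1.0000 bits (weight = 8/18)
Feature=1: H = 0.9710 bits (weight = 10/18)
H(Y|Feature) = (8/18)×1.0000 + (10/18)×0.9710 = 0.9839 bits

Information Gain = 0.9911 - 0.9839 = 0.0072 bits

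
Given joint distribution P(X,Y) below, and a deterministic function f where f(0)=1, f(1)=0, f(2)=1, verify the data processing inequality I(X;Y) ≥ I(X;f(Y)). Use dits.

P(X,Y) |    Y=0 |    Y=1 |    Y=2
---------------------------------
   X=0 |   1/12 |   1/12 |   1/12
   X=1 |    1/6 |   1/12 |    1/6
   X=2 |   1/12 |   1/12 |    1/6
I(X;Y) = 0.0073, I(X;f(Y)) = 0.0032, inequality holds: 0.0073 ≥ 0.0032

Data Processing Inequality: For any Markov chain X → Y → Z, we have I(X;Y) ≥ I(X;Z).

Here Z = f(Y) is a deterministic function of Y, forming X → Y → Z.

Original I(X;Y) = 0.0073 dits

After applying f:
P(X,Z) where Z=f(Y):
- P(X,Z=0) = P(X,Y=1)
- P(X,Z=1) = P(X,Y=0) + P(X,Y=2)

I(X;Z) = I(X;f(Y)) = 0.0032 dits

Verification: 0.0073 ≥ 0.0032 ✓

Information cannot be created by processing; the function f can only lose information about X.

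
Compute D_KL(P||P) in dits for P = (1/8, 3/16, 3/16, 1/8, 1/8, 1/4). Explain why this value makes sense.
0.0000 dits

KL divergence satisfies the Gibbs inequality: D_KL(P||Q) ≥ 0 for all distributions P, Q.

D_KL(P||Q) = Σ p(x) log(p(x)/q(x))
Each term is p(x) × log_10(p(x)/p(x)) = p(x) × log_10(1) = 0, so the sum is 0.
D_KL(P||Q) = 0.0000 dits

When P = Q, the KL divergence is exactly 0, as there is no 'divergence' between identical distributions.

This non-negativity is a fundamental property: relative entropy cannot be negative because it measures how different Q is from P.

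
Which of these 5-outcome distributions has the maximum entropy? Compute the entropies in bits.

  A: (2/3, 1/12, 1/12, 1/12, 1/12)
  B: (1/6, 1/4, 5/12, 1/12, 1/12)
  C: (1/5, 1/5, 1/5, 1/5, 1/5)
C

For a discrete distribution over n outcomes, entropy is maximized by the uniform distribution.

Computing entropies:
H(A) = 1.5850 bits
H(B) = 2.0546 bits
H(C) = 2.3219 bits

The uniform distribution (where all probabilities equal 1/5) achieves the maximum entropy of log_2(5) = 2.3219 bits.

Distribution C has the highest entropy.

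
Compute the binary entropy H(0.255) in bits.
0.8191 bits

The binary entropy function is:
H(p) = -p log(p) - (1-p) log(1-p)

H(0.255) = -0.255 × log_2(0.255) - 0.745 × log_2(0.745)
H(0.255) = 0.8191 bits

Note: Binary entropy is maximized at p=0.5 (H=1 bit) and minimized at p=0 or p=1 (H=0).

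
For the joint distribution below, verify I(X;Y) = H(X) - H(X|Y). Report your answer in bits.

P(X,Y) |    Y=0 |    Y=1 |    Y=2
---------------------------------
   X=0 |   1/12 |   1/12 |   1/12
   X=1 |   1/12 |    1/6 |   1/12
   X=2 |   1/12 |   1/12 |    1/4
I(X;Y) = 0.0871 bits

Mutual information has multiple equivalent forms:
- I(X;Y) = H(X) - H(X|Y)
- I(X;Y) = H(Y) - H(Y|X)
- I(X;Y) = H(X) + H(Y) - H(X,Y)

Computing all quantities:
H(X) = 1.5546, H(Y) = 1.5546, H(X,Y) = 3.0221
H(X|Y) = 1.4675, H(Y|X) = 1.4675

Verification:
H(X) - H(X|Y) = 1.5546 - 1.4675 = 0.0871
H(Y) - H(Y|X) = 1.5546 - 1.4675 = 0.0871
H(X) + H(Y) - H(X,Y) = 1.5546 + 1.5546 - 3.0221 = 0.0871

All forms give I(X;Y) = 0.0871 bits. ✓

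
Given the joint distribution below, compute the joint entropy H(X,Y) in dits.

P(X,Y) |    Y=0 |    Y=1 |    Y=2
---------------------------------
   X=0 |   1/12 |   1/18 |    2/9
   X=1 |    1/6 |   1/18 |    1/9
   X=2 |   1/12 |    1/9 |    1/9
0.9123 dits

Joint entropy is H(X,Y) = -Σ_{x,y} p(x,y) log p(x,y).

Summing over all non-zero entries:
H(X,Y) = -[1/12·log_10(1/12) + 1/18·log_10(1/18) + 2/9·log_10(2/9) + 1/6·log_10(1/6) + 1/18·log_10(1/18) + 1/9·log_10(1/9) + 1/12·log_10(1/12) + 1/9·log_10(1/9) + 1/9·log_10(1/9)]
H(X,Y) = 0.9123 dits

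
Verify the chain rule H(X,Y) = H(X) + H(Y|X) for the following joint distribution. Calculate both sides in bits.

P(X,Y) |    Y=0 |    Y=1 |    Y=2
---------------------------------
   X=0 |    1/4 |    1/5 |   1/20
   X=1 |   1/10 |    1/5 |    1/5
H(X,Y) = 2.4414, H(X) = 1.0000, H(Y|X) = 1.4414 (all in bits)

Chain rule: H(X,Y) = H(X) + H(Y|X)

Left side — joint entropy directly:
H(X,Y) = -Σ p(x,y) log p(x,y) = 2.4414 bits

Right side — compute H(Y|X) from the conditional distributions:
P(X) = (1/2, 1/2), so H(X) = 1.0000 bits
H(Y|X) = Σ_x P(X=x) · H(Y|X=x):
  P(Y|X=0) = (1/2, 2/5, 1/10), H(Y|X=0) = 1.3610, weight P(X=0) = 1/2
  P(Y|X=1) = (1/5, 2/5, 2/5), H(Y|X=1) = 1.5219, weight P(X=1) = 1/2
H(Y|X) = 1.4414 bits

H(X) + H(Y|X) = 1.0000 + 1.4414 = 2.4414 bits

Both sides equal 2.4414 bits. ✓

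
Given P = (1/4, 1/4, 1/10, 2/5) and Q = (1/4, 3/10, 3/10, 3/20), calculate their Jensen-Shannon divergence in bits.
0.0819 bits

Jensen-Shannon divergence is:
JSD(P||Q) = 0.5 × D_KL(P||M) + 0.5 × D_KL(Q||M)
where M = 0.5 × (P + Q) is the mixture distribution.

M = 0.5 × (1/4, 1/4, 1/10, 2/5) + 0.5 × (1/4, 3/10, 3/10, 3/20) = (1/4, 11/40, 1/5, 11/40)

D_KL(P||M) = 0.0819 bits
D_KL(Q||M) = 0.0820 bits

JSD(P||Q) = 0.5 × 0.0819 + 0.5 × 0.0820 = 0.0819 bits

Unlike KL divergence, JSD is symmetric and bounded: 0 ≤ JSD ≤ log(2).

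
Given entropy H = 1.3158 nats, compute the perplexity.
3.7277

Perplexity is e^H (or exp(H) for natural log).

H = 1.3158 nats
Perplexity = e^1.3158 = 3.7277

Interpretation: The model's uncertainty is equivalent to choosing uniformly among 3.7 options.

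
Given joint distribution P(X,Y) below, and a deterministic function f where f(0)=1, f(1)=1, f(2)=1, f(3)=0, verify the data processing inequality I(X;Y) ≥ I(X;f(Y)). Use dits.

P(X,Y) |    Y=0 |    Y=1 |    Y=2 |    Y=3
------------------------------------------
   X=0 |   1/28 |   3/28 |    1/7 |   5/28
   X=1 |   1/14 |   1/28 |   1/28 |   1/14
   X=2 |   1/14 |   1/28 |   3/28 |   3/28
I(X;Y) = 0.0204, I(X;f(Y)) = 0.0006, inequality holds: 0.0204 ≥ 0.0006

Data Processing Inequality: For any Markov chain X → Y → Z, we have I(X;Y) ≥ I(X;Z).

Here Z = f(Y) is a deterministic function of Y, forming X → Y → Z.

Original I(X;Y) = 0.0204 dits

After applying f:
P(X,Z) where Z=f(Y):
- P(X,Z=0) = P(X,Y=3)
- P(X,Z=1) = P(X,Y=0) + P(X,Y=1) + P(X,Y=2)

I(X;Z) = I(X;f(Y)) = 0.0006 dits

Verification: 0.0204 ≥ 0.0006 ✓

Information cannot be created by processing; the function f can only lose information about X.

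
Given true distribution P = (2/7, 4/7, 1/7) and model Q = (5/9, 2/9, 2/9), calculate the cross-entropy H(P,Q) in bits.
1.7922 bits

Cross-entropy: H(P,Q) = -Σ p(x) log q(x)

Alternatively: H(P,Q) = H(P) + D_KL(P||Q)
H(P) = 1.3788 bits
D_KL(P||Q) = 0.4134 bits

H(P,Q) = 1.3788 + 0.4134 = 1.7922 bits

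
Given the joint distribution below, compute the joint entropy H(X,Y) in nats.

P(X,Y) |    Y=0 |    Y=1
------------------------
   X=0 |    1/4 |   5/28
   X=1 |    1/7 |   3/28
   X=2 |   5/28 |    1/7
1.7571 nats

Joint entropy is H(X,Y) = -Σ_{x,y} p(x,y) log p(x,y).

Summing over all non-zero entries:
H(X,Y) = -[1/4·log_e(1/4) + 5/28·log_e(5/28) + 1/7·log_e(1/7) + 3/28·log_e(3/28) + 5/28·log_e(5/28) + 1/7·log_e(1/7)]
H(X,Y) = 1.7571 nats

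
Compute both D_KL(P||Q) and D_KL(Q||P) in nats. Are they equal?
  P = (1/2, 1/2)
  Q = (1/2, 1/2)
D_KL(P||Q) = 0.0000, D_KL(Q||P) = 0.0000

KL divergence is not symmetric: D_KL(P||Q) ≠ D_KL(Q||P) in general.

D_KL(P||Q) = 0.0000 nats
D_KL(Q||P) = 0.0000 nats

In this case they happen to be equal (to 4 decimal places).

This asymmetry is why KL divergence is not a true distance metric.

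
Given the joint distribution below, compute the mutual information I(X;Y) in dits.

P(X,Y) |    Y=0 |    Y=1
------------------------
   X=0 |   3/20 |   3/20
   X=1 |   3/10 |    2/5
0.0009 dits

Mutual information: I(X;Y) = H(X) + H(Y) - H(X,Y)

Marginals:
P(X) = (3/10, 7/10), H(X) = 0.2653 dits
P(Y) = (9/20, 11/20), H(Y) = 0.2989 dits

Joint entropy: H(X,Y) = 0.5632 dits

I(X;Y) = 0.2653 + 0.2989 - 0.5632 = 0.0009 dits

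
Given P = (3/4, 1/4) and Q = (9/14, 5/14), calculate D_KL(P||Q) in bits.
0.0382 bits

KL divergence: D_KL(P||Q) = Σ p(x) log(p(x)/q(x))

Computing term by term:
  x=0: 3/4 × log_2[(3/4)/(9/14)] = 3/4 × 0.2224 = 0.1668
  x=1: 1/4 × log_2[(1/4)/(5/14)] = 1/4 × -0.5146 = -0.1286

D_KL(P||Q) = 0.0382 bits

Note: KL divergence is always non-negative and equals 0 iff P = Q.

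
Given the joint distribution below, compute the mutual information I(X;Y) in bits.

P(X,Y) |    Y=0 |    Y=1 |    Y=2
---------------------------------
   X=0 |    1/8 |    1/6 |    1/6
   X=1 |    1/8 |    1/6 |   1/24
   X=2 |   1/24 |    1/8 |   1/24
0.0594 bits

Mutual information: I(X;Y) = H(X) + H(Y) - H(X,Y)

Marginals:
P(X) = (11/24, 1/3, 5/24), H(X) = 1.5157 bits
P(Y) = (7/24, 11/24, 1/4), H(Y) = 1.5343 bits

Joint entropy: H(X,Y) = 2.9906 bits

I(X;Y) = 1.5157 + 1.5343 - 2.9906 = 0.0594 bits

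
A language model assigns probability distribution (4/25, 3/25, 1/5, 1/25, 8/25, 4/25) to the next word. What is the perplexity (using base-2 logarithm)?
5.2389

Perplexity is 2^H (or exp(H) for natural log).

First, H = -Σ p log p = 2.3893 bits
Perplexity = 2^2.3893 = 5.2389

Interpretation: The model's uncertainty is equivalent to choosing uniformly among 5.2 options.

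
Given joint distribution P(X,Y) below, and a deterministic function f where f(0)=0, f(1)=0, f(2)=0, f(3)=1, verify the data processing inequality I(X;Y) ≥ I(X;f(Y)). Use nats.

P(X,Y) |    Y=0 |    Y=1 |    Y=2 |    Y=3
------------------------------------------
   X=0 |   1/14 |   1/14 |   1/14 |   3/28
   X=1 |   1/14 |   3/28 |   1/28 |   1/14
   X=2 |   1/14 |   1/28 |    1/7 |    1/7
I(X;Y) = 0.0577, I(X;f(Y)) = 0.0052, inequality holds: 0.0577 ≥ 0.0052

Data Processing Inequality: For any Markov chain X → Y → Z, we have I(X;Y) ≥ I(X;Z).

Here Z = f(Y) is a deterministic function of Y, forming X → Y → Z.

Original I(X;Y) = 0.0577 nats

After applying f:
P(X,Z) where Z=f(Y):
- P(X,Z=0) = P(X,Y=0) + P(X,Y=1) + P(X,Y=2)
- P(X,Z=1) = P(X,Y=3)

I(X;Z) = I(X;f(Y)) = 0.0052 nats

Verification: 0.0577 ≥ 0.0052 ✓

Information cannot be created by processing; the function f can only lose information about X.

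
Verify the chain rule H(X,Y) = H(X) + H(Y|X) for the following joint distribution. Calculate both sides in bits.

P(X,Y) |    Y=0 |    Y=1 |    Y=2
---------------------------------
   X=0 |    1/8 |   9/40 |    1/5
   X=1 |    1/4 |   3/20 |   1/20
H(X,Y) = 2.4502, H(X) = 0.9928, H(Y|X) = 1.4575 (all in bits)

Chain rule: H(X,Y) = H(X) + H(Y|X)

Left side — joint entropy directly:
H(X,Y) = -Σ p(x,y) log p(x,y) = 2.4502 bits

Right side — compute H(Y|X) from the conditional distributions:
P(X) = (11/20, 9/20), so H(X) = 0.9928 bits
H(Y|X) = Σ_x P(X=x) · H(Y|X=x):
  P(Y|X=0) = (5/22, 9/22, 4/11), H(Y|X=0) = 1.5440, weight P(X=0) = 11/20
  P(Y|X=1) = (5/9, 1/3, 1/9), H(Y|X=1) = 1.3516, weight P(X=1) = 9/20
H(Y|X) = 1.4575 bits

H(X) + H(Y|X) = 0.9928 + 1.4575 = 2.4502 bits

Both sides equal 2.4502 bits. ✓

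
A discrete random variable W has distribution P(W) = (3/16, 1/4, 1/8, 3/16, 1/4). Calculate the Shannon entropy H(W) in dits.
0.6865 dits

Shannon entropy is H(X) = -Σ p(x) log p(x).

For P = (3/16, 1/4, 1/8, 3/16, 1/4):
H = -3/16 × log_10(3/16) -1/4 × log_10(1/4) -1/8 × log_10(1/8) -3/16 × log_10(3/16) -1/4 × log_10(1/4)
H = 0.6865 dits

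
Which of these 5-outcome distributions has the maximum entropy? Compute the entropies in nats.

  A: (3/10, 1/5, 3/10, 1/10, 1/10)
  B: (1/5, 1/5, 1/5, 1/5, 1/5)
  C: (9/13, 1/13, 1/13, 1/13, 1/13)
B

For a discrete distribution over n outcomes, entropy is maximized by the uniform distribution.

Computing entropies:
H(A) = 1.5048 nats
H(B) = 1.6094 nats
H(C) = 1.0438 nats

The uniform distribution (where all probabilities equal 1/5) achieves the maximum entropy of log_e(5) = 1.6094 nats.

Distribution B has the highest entropy.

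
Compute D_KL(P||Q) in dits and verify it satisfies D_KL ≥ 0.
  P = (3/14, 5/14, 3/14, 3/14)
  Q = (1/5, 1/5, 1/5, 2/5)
0.0447 dits

KL divergence satisfies the Gibbs inequality: D_KL(P||Q) ≥ 0 for all distributions P, Q.

D_KL(P||Q) = Σ p(x) log(p(x)/q(x))
Term by term:
  x=0: 3/14 × log_10[(3/14)/(1/5)] = 0.0064
  x=1: 5/14 × log_10[(5/14)/(1/5)] = 0.0899
  x=2: 3/14 × log_10[(3/14)/(1/5)] = 0.0064
  x=3: 3/14 × log_10[(3/14)/(2/5)] = -0.0581
D_KL(P||Q) = 0.0447 dits

D_KL(P||Q) = 0.0447 ≥ 0 ✓

This non-negativity is a fundamental property: relative entropy cannot be negative because it measures how different Q is from P.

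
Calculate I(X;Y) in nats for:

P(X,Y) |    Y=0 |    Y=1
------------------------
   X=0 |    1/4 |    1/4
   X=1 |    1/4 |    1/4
0.0000 nats

Mutual information: I(X;Y) = H(X) + H(Y) - H(X,Y)

Marginals:
P(X) = (1/2, 1/2), H(X) = 0.6931 nats
P(Y) = (1/2, 1/2), H(Y) = 0.6931 nats

Joint entropy: H(X,Y) = 1.3863 nats

I(X;Y) = 0.6931 + 0.6931 - 1.3863 = 0.0000 nats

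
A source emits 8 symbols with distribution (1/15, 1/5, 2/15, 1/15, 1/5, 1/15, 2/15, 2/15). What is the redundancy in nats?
0.0881 nats

Redundancy measures how far a source is from maximum entropy:
R = H_max - H(X)

Maximum entropy for 8 symbols: H_max = log_e(8) = 2.0794 nats
Actual entropy: H(X) = 1.9913 nats
Redundancy: R = 2.0794 - 1.9913 = 0.0881 nats

This redundancy represents potential for compression: the source could be compressed by 0.0881 nats per symbol.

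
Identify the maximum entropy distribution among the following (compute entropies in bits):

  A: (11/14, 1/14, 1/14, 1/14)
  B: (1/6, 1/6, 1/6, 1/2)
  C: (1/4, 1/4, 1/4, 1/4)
C

For a discrete distribution over n outcomes, entropy is maximized by the uniform distribution.

Computing entropies:
H(A) = 1.0892 bits
H(B) = 1.7925 bits
H(C) = 2.0000 bits

The uniform distribution (where all probabilities equal 1/4) achieves the maximum entropy of log_2(4) = 2.0000 bits.

Distribution C has the highest entropy.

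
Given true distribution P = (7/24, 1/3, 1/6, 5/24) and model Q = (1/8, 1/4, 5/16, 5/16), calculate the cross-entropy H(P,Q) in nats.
1.5048 nats

Cross-entropy: H(P,Q) = -Σ p(x) log q(x)

Alternatively: H(P,Q) = H(P) + D_KL(P||Q)
H(P) = 1.3510 nats
D_KL(P||Q) = 0.1538 nats

H(P,Q) = 1.3510 + 0.1538 = 1.5048 nats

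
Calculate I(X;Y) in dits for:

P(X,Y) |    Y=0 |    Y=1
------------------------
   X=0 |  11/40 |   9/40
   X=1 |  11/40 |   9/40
0.0000 dits

Mutual information: I(X;Y) = H(X) + H(Y) - H(X,Y)

Marginals:
P(X) = (1/2, 1/2), H(X) = 0.3010 dits
P(Y) = (11/20, 9/20), H(Y) = 0.2989 dits

Joint entropy: H(X,Y) = 0.5999 dits

I(X;Y) = 0.3010 + 0.2989 - 0.5999 = 0.0000 dits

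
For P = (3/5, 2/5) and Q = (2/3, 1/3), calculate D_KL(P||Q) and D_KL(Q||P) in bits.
D_KL(P||Q) = 0.0140, D_KL(Q||P) = 0.0137

KL divergence is not symmetric: D_KL(P||Q) ≠ D_KL(Q||P) in general.

D_KL(P||Q) = 0.0140 bits
D_KL(Q||P) = 0.0137 bits

No, they are not equal!

This asymmetry is why KL divergence is not a true distance metric.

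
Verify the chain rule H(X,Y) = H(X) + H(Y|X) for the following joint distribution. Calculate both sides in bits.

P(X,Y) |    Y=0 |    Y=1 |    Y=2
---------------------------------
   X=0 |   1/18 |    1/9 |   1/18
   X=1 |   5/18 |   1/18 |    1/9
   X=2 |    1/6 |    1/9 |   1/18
H(X,Y) = 2.9275, H(X) = 1.5305, H(Y|X) = 1.3970 (all in bits)

Chain rule: H(X,Y) = H(X) + H(Y|X)

Left side — joint entropy directly:
H(X,Y) = -Σ p(x,y) log p(x,y) = 2.9275 bits

Right side — compute H(Y|X) from the conditional distributions:
P(X) = (2/9, 4/9, 1/3), so H(X) = 1.5305 bits
H(Y|X) = Σ_x P(X=x) · H(Y|X=x):
  P(Y|X=0) = (1/4, 1/2, 1/4), H(Y|X=0) = 1.5000, weight P(X=0) = 2/9
  P(Y|X=1) = (5/8, 1/8, 1/4), H(Y|X=1) = 1.2988, weight P(X=1) = 4/9
  P(Y|X=2) = (1/2, 1/3, 1/6), H(Y|X=2) = 1.4591, weight P(X=2) = 1/3
H(Y|X) = 1.3970 bits

H(X) + H(Y|X) = 1.5305 + 1.3970 = 2.9275 bits

Both sides equal 2.9275 bits. ✓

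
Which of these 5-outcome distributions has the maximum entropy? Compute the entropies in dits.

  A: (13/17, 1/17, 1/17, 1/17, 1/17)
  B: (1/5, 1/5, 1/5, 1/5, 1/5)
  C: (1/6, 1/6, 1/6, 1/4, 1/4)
B

For a discrete distribution over n outcomes, entropy is maximized by the uniform distribution.

Computing entropies:
H(A) = 0.3786 dits
H(B) = 0.6990 dits
H(C) = 0.6901 dits

The uniform distribution (where all probabilities equal 1/5) achieves the maximum entropy of log_10(5) = 0.6990 dits.

Distribution B has the highest entropy.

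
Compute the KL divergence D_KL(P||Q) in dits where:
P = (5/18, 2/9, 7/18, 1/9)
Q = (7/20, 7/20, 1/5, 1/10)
0.0457 dits

KL divergence: D_KL(P||Q) = Σ p(x) log(p(x)/q(x))

Computing term by term:
  x=0: 5/18 × log_10[(5/18)/(7/20)] = 5/18 × -0.1004 = -0.0279
  x=1: 2/9 × log_10[(2/9)/(7/20)] = 2/9 × -0.1973 = -0.0438
  x=2: 7/18 × log_10[(7/18)/(1/5)] = 7/18 × 0.2888 = 0.1123
  x=3: 1/9 × log_10[(1/9)/(1/10)] = 1/9 × 0.0458 = 0.0051

D_KL(P||Q) = 0.0457 dits

Note: KL divergence is always non-negative and equals 0 iff P = Q.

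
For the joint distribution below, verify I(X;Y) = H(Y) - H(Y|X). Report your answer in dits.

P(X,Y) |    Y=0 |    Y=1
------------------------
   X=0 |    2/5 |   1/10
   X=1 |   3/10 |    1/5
I(X;Y) = 0.0105 dits

Mutual information has multiple equivalent forms:
- I(X;Y) = H(X) - H(X|Y)
- I(X;Y) = H(Y) - H(Y|X)
- I(X;Y) = H(X) + H(Y) - H(X,Y)

Computing all quantities:
H(X) = 0.3010, H(Y) = 0.2653, H(X,Y) = 0.5558
H(X|Y) = 0.2905, H(Y|X) = 0.2548

Verification:
H(X) - H(X|Y) = 0.3010 - 0.2905 = 0.0105
H(Y) - H(Y|X) = 0.2653 - 0.2548 = 0.0105
H(X) + H(Y) - H(X,Y) = 0.3010 + 0.2653 - 0.5558 = 0.0105

All forms give I(X;Y) = 0.0105 dits. ✓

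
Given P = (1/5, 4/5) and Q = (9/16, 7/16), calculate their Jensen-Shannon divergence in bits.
0.1036 bits

Jensen-Shannon divergence is:
JSD(P||Q) = 0.5 × D_KL(P||M) + 0.5 × D_KL(Q||M)
where M = 0.5 × (P + Q) is the mixture distribution.

M = 0.5 × (1/5, 4/5) + 0.5 × (9/16, 7/16) = (0.38125, 0.61875)

D_KL(P||M) = 0.1104 bits
D_KL(Q||M) = 0.0968 bits

JSD(P||Q) = 0.5 × 0.1104 + 0.5 × 0.0968 = 0.1036 bits

Unlike KL divergence, JSD is symmetric and bounded: 0 ≤ JSD ≤ log(2).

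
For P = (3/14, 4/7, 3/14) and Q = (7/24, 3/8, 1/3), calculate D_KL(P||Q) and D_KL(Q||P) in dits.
D_KL(P||Q) = 0.0347, D_KL(Q||P) = 0.0344

KL divergence is not symmetric: D_KL(P||Q) ≠ D_KL(Q||P) in general.

D_KL(P||Q) = 0.0347 dits
D_KL(Q||P) = 0.0344 dits

No, they are not equal!

This asymmetry is why KL divergence is not a true distance metric.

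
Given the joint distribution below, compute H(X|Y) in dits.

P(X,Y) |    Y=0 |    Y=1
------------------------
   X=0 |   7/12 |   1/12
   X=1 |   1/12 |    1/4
0.1905 dits

Using the chain rule: H(X|Y) = H(X,Y) - H(Y)

First, compute H(X,Y) = 0.4669 dits

Marginal P(Y) = (2/3, 1/3)
H(Y) = 0.2764 dits

H(X|Y) = H(X,Y) - H(Y) = 0.4669 - 0.2764 = 0.1905 dits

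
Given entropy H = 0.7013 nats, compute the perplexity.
2.0164

Perplexity is e^H (or exp(H) for natural log).

H = 0.7013 nats
Perplexity = e^0.7013 = 2.0164

Interpretation: The model's uncertainty is equivalent to choosing uniformly among 2.0 options.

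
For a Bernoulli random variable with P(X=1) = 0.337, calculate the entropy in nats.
0.6390 nats

The binary entropy function is:
H(p) = -p log(p) - (1-p) log(1-p)

H(0.337) = -0.337 × log_e(0.337) - 0.663 × log_e(0.663)
H(0.337) = 0.6390 nats

Note: Binary entropy is maximized at p=0.5 (H=1 bit) and minimized at p=0 or p=1 (H=0).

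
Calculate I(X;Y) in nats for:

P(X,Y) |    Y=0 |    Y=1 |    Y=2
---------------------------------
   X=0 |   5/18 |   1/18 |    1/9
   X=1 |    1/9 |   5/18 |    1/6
0.1172 nats

Mutual information: I(X;Y) = H(X) + H(Y) - H(X,Y)

Marginals:
P(X) = (4/9, 5/9), H(X) = 0.6870 nats
P(Y) = (7/18, 1/3, 5/18), H(Y) = 1.0893 nats

Joint entropy: H(X,Y) = 1.6591 nats

I(X;Y) = 0.6870 + 1.0893 - 1.6591 = 0.1172 nats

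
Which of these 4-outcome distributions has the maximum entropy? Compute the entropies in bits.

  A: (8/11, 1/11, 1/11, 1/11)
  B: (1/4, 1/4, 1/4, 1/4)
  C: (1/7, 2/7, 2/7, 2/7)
B

For a discrete distribution over n outcomes, entropy is maximized by the uniform distribution.

Computing entropies:
H(A) = 1.2776 bits
H(B) = 2.0000 bits
H(C) = 1.9502 bits

The uniform distribution (where all probabilities equal 1/4) achieves the maximum entropy of log_2(4) = 2.0000 bits.

Distribution B has the highest entropy.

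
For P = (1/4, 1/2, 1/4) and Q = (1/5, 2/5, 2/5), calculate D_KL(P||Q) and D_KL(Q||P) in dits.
D_KL(P||Q) = 0.0217, D_KL(Q||P) = 0.0235

KL divergence is not symmetric: D_KL(P||Q) ≠ D_KL(Q||P) in general.

D_KL(P||Q) = 0.0217 dits
D_KL(Q||P) = 0.0235 dits

No, they are not equal!

This asymmetry is why KL divergence is not a true distance metric.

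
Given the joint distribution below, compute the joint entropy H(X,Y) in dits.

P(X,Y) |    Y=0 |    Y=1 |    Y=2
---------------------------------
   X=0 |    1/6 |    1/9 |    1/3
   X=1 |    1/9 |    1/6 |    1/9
0.7365 dits

Joint entropy is H(X,Y) = -Σ_{x,y} p(x,y) log p(x,y).

Summing over all non-zero entries:
H(X,Y) = -[1/6·log_10(1/6) + 1/9·log_10(1/9) + 1/3·log_10(1/3) + 1/9·log_10(1/9) + 1/6·log_10(1/6) + 1/9·log_10(1/9)]
H(X,Y) = 0.7365 dits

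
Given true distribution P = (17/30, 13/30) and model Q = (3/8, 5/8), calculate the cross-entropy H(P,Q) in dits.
0.3298 dits

Cross-entropy: H(P,Q) = -Σ p(x) log q(x)

Alternatively: H(P,Q) = H(P) + D_KL(P||Q)
H(P) = 0.2972 dits
D_KL(P||Q) = 0.0327 dits

H(P,Q) = 0.2972 + 0.0327 = 0.3298 dits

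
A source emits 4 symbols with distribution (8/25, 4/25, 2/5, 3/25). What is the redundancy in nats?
0.1075 nats

Redundancy measures how far a source is from maximum entropy:
R = H_max - H(X)

Maximum entropy for 4 symbols: H_max = log_e(4) = 1.3863 nats
Actual entropy: H(X) = 1.2788 nats
Redundancy: R = 1.3863 - 1.2788 = 0.1075 nats

This redundancy represents potential for compression: the source could be compressed by 0.1075 nats per symbol.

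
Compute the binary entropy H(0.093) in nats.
0.3094 nats

The binary entropy function is:
H(p) = -p log(p) - (1-p) log(1-p)

H(0.093) = -0.093 × log_e(0.093) - 0.907 × log_e(0.907)
H(0.093) = 0.3094 nats

Note: Binary entropy is maximized at p=0.5 (H=1 bit) and minimized at p=0 or p=1 (H=0).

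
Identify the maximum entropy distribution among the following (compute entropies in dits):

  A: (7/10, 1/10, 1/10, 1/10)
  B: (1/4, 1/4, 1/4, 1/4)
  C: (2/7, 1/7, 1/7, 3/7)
B

For a discrete distribution over n outcomes, entropy is maximized by the uniform distribution.

Computing entropies:
H(A) = 0.4084 dits
H(B) = 0.6021 dits
H(C) = 0.5546 dits

The uniform distribution (where all probabilities equal 1/4) achieves the maximum entropy of log_10(4) = 0.6021 dits.

Distribution B has the highest entropy.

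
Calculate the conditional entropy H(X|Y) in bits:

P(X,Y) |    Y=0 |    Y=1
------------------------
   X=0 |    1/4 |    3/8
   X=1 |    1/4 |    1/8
0.9056 bits

Using the chain rule: H(X|Y) = H(X,Y) - H(Y)

First, compute H(X,Y) = 1.9056 bits

Marginal P(Y) = (1/2, 1/2)
H(Y) = 1.0000 bits

H(X|Y) = H(X,Y) - H(Y) = 1.9056 - 1.0000 = 0.9056 bits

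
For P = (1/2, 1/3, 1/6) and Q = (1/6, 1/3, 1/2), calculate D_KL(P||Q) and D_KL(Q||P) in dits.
D_KL(P||Q) = 0.1590, D_KL(Q||P) = 0.1590

KL divergence is not symmetric: D_KL(P||Q) ≠ D_KL(Q||P) in general.

D_KL(P||Q) = 0.1590 dits
D_KL(Q||P) = 0.1590 dits

In this case they happen to be equal (to 4 decimal places).

This asymmetry is why KL divergence is not a true distance metric.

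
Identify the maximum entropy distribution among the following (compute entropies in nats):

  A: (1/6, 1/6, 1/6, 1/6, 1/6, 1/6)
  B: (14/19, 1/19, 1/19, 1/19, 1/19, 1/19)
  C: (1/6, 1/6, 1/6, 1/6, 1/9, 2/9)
A

For a discrete distribution over n outcomes, entropy is maximized by the uniform distribution.

Computing entropies:
H(A) = 1.7918 nats
H(B) = 0.9999 nats
H(C) = 1.7729 nats

The uniform distribution (where all probabilities equal 1/6) achieves the maximum entropy of log_e(6) = 1.7918 nats.

Distribution A has the highest entropy.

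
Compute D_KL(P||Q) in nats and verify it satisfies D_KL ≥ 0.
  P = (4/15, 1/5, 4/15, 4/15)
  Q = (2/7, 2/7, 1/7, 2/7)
0.0583 nats

KL divergence satisfies the Gibbs inequality: D_KL(P||Q) ≥ 0 for all distributions P, Q.

D_KL(P||Q) = Σ p(x) log(p(x)/q(x))
Term by term:
  x=0: 4/15 × log_e[(4/15)/(2/7)] = -0.0184
  x=1: 1/5 × log_e[(1/5)/(2/7)] = -0.0713
  x=2: 4/15 × log_e[(4/15)/(1/7)] = 0.1664
  x=3: 4/15 × log_e[(4/15)/(2/7)] = -0.0184
D_KL(P||Q) = 0.0583 nats

D_KL(P||Q) = 0.0583 ≥ 0 ✓

This non-negativity is a fundamental property: relative entropy cannot be negative because it measures how different Q is from P.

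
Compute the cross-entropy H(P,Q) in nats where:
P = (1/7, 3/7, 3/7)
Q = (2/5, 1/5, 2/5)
1.2134 nats

Cross-entropy: H(P,Q) = -Σ p(x) log q(x)

Alternatively: H(P,Q) = H(P) + D_KL(P||Q)
H(P) = 1.0042 nats
D_KL(P||Q) = 0.2091 nats

H(P,Q) = 1.0042 + 0.2091 = 1.2134 nats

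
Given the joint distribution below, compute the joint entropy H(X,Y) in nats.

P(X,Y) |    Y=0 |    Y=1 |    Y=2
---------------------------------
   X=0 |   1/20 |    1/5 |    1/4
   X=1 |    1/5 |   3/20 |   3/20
1.7093 nats

Joint entropy is H(X,Y) = -Σ_{x,y} p(x,y) log p(x,y).

Summing over all non-zero entries:
H(X,Y) = -[1/20·log_e(1/20) + 1/5·log_e(1/5) + 1/4·log_e(1/4) + 1/5·log_e(1/5) + 3/20·log_e(3/20) + 3/20·log_e(3/20)]
H(X,Y) = 1.7093 nats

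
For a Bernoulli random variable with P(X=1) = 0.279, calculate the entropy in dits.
0.2571 dits

The binary entropy function is:
H(p) = -p log(p) - (1-p) log(1-p)

H(0.279) = -0.279 × log_10(0.279) - 0.721 × log_10(0.721)
H(0.279) = 0.2571 dits

Note: Binary entropy is maximized at p=0.5 (H=1 bit) and minimized at p=0 or p=1 (H=0).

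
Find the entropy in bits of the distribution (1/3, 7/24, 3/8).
1.5774 bits

Shannon entropy is H(X) = -Σ p(x) log p(x).

For P = (1/3, 7/24, 3/8):
H = -1/3 × log_2(1/3) -7/24 × log_2(7/24) -3/8 × log_2(3/8)
H = 1.5774 bits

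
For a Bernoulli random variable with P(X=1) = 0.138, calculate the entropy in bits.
0.5790 bits

The binary entropy function is:
H(p) = -p log(p) - (1-p) log(1-p)

H(0.138) = -0.138 × log_2(0.138) - 0.862 × log_2(0.862)
H(0.138) = 0.5790 bits

Note: Binary entropy is maximized at p=0.5 (H=1 bit) and minimized at p=0 or p=1 (H=0).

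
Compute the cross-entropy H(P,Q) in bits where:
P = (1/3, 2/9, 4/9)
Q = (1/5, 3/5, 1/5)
1.9697 bits

Cross-entropy: H(P,Q) = -Σ p(x) log q(x)

Alternatively: H(P,Q) = H(P) + D_KL(P||Q)
H(P) = 1.5305 bits
D_KL(P||Q) = 0.4392 bits

H(P,Q) = 1.5305 + 0.4392 = 1.9697 bits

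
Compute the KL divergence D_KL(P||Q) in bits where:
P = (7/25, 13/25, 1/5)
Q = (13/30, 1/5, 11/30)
0.3655 bits

KL divergence: D_KL(P||Q) = Σ p(x) log(p(x)/q(x))

Computing term by term:
  x=0: 7/25 × log_2[(7/25)/(13/30)] = 7/25 × -0.6301 = -0.1764
  x=1: 13/25 × log_2[(13/25)/(1/5)] = 13/25 × 1.3785 = 0.7168
  x=2: 1/5 × log_2[(1/5)/(11/30)] = 1/5 × -0.8745 = -0.1749

D_KL(P||Q) = 0.3655 bits

Note: KL divergence is always non-negative and equals 0 iff P = Q.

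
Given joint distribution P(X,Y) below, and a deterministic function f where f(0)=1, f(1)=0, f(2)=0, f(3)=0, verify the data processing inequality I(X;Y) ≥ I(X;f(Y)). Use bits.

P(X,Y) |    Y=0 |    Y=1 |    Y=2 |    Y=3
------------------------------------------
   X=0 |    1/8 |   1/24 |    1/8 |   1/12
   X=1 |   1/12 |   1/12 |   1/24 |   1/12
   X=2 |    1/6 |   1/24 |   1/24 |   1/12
I(X;Y) = 0.0716, I(X;f(Y)) = 0.0250, inequality holds: 0.0716 ≥ 0.0250

Data Processing Inequality: For any Markov chain X → Y → Z, we have I(X;Y) ≥ I(X;Z).

Here Z = f(Y) is a deterministic function of Y, forming X → Y → Z.

Original I(X;Y) = 0.0716 bits

After applying f:
P(X,Z) where Z=f(Y):
- P(X,Z=0) = P(X,Y=1) + P(X,Y=2) + P(X,Y=3)
- P(X,Z=1) = P(X,Y=0)

I(X;Z) = I(X;f(Y)) = 0.0250 bits

Verification: 0.0716 ≥ 0.0250 ✓

Information cannot be created by processing; the function f can only lose information about X.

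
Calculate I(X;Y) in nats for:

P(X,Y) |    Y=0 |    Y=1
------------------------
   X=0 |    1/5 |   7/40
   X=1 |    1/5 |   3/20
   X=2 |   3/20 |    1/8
0.0005 nats

Mutual information: I(X;Y) = H(X) + H(Y) - H(X,Y)

Marginals:
P(X) = (3/8, 7/20, 11/40), H(X) = 1.0903 nats
P(Y) = (11/20, 9/20), H(Y) = 0.6881 nats

Joint entropy: H(X,Y) = 1.7779 nats

I(X;Y) = 1.0903 + 0.6881 - 1.7779 = 0.0005 nats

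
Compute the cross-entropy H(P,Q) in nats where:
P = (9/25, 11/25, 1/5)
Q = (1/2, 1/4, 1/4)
1.1368 nats

Cross-entropy: H(P,Q) = -Σ p(x) log q(x)

Alternatively: H(P,Q) = H(P) + D_KL(P||Q)
H(P) = 1.0509 nats
D_KL(P||Q) = 0.0858 nats

H(P,Q) = 1.0509 + 0.0858 = 1.1368 nats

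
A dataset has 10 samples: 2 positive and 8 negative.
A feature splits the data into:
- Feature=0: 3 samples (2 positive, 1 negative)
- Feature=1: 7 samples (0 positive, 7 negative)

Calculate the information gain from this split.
0.4464 bits

Information Gain = H(Y) - H(Y|Feature)

Before split:
P(positive) = 2/10 = 0.2000
H(Y) = 0.7219 bits

After split:
Feature=0: H = 0.9183 bits (weight = 3/10)
Feature=1: H = 0.0000 bits (weight = 7/10)
H(Y|Feature) = (3/10)×0.9183 + (7/10)×0.0000 = 0.2755 bits

Information Gain = 0.7219 - 0.2755 = 0.4464 bits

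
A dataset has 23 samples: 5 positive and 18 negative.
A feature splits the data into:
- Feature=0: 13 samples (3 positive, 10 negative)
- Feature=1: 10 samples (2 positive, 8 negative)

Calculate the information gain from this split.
0.0010 bits

Information Gain = H(Y) - H(Y|Feature)

Before split:
P(positive) = 5/23 = 0.2174
H(Y) = 0.7554 bits

After split:
Feature=0: H = 0.7793 bits (weight = 13/23)
Feature=1: H = 0.7219 bits (weight = 10/23)
H(Y|Feature) = (13/23)×0.7793 + (10/23)×0.7219 = 0.7544 bits

Information Gain = 0.7554 - 0.7544 = 0.0010 bits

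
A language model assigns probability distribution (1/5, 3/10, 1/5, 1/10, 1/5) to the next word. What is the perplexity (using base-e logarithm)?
4.7451

Perplexity is e^H (or exp(H) for natural log).

First, H = -Σ p log p = 1.5571 nats
Perplexity = e^1.5571 = 4.7451

Interpretation: The model's uncertainty is equivalent to choosing uniformly among 4.7 options.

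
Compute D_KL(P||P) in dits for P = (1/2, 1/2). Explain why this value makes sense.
0.0000 dits

KL divergence satisfies the Gibbs inequality: D_KL(P||Q) ≥ 0 for all distributions P, Q.

D_KL(P||Q) = Σ p(x) log(p(x)/q(x))
Each term is p(x) × log_10(p(x)/p(x)) = p(x) × log_10(1) = 0, so the sum is 0.
D_KL(P||Q) = 0.0000 dits

When P = Q, the KL divergence is exactly 0, as there is no 'divergence' between identical distributions.

This non-negativity is a fundamental property: relative entropy cannot be negative because it measures how different Q is from P.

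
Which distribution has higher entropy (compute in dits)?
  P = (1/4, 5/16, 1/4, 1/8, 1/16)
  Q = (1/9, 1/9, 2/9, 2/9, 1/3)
Q

Computing entropies in dits:
H(P) = 0.6470
H(Q) = 0.6614

Distribution Q has higher entropy.

Intuition: The distribution closer to uniform (more spread out) has higher entropy.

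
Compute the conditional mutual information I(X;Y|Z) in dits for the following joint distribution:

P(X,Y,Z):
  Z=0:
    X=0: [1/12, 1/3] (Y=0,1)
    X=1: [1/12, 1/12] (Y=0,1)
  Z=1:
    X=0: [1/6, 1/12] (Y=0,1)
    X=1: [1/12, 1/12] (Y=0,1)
0.0133 dits

Conditional mutual information: I(X;Y|Z) = H(X|Z) + H(Y|Z) - H(X,Y|Z)

H(Z) = 0.2950
H(X,Z) = 0.5683 → H(X|Z) = 0.2734
H(Y,Z) = 0.5683 → H(Y|Z) = 0.2734
H(X,Y,Z) = 0.8283 → H(X,Y|Z) = 0.5334

I(X;Y|Z) = 0.2734 + 0.2734 - 0.5334 = 0.0133 dits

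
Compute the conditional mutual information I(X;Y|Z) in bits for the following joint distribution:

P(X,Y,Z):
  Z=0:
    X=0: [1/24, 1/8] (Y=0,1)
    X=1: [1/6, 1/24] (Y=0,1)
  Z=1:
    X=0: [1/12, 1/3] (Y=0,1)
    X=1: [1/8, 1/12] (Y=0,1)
0.1569 bits

Conditional mutual information: I(X;Y|Z) = H(X|Z) + H(Y|Z) - H(X,Y|Z)

H(Z) = 0.9544
H(X,Z) = 1.9000 → H(X|Z) = 0.9456
H(Y,Z) = 1.9000 → H(Y|Z) = 0.9456
H(X,Y,Z) = 2.6887 → H(X,Y|Z) = 1.7343

I(X;Y|Z) = 0.9456 + 0.9456 - 1.7343 = 0.1569 bits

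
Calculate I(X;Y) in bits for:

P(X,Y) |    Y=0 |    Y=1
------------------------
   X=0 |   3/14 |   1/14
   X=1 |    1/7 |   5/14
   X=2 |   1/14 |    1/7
0.1251 bits

Mutual information: I(X;Y) = H(X) + H(Y) - H(X,Y)

Marginals:
P(X) = (2/7, 1/2, 3/14), H(X) = 1.4926 bits
P(Y) = (3/7, 4/7), H(Y) = 0.9852 bits

Joint entropy: H(X,Y) = 2.3527 bits

I(X;Y) = 1.4926 + 0.9852 - 2.3527 = 0.1251 bits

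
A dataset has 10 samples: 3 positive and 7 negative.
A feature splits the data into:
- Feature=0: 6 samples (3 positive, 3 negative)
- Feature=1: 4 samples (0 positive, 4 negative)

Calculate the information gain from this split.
0.2813 bits

Information Gain = H(Y) - H(Y|Feature)

Before split:
P(positive) = 3/10 = 0.3000
H(Y) = 0.8813 bits

After split:
Feature=0: H = 1.0000 bits (weight = 6/10)
Feature=1: H = 0.0000 bits (weight = 4/10)
H(Y|Feature) = (6/10)×1.0000 + (4/10)×0.0000 = 0.6000 bits

Information Gain = 0.8813 - 0.6000 = 0.2813 bits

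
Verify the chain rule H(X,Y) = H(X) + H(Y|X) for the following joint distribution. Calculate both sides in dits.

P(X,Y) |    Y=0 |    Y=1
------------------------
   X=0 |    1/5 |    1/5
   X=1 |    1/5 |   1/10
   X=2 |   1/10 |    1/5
H(X,Y) = 0.7592, H(X) = 0.4729, H(Y|X) = 0.2863 (all in dits)

Chain rule: H(X,Y) = H(X) + H(Y|X)

Left side — joint entropy directly:
H(X,Y) = -Σ p(x,y) log p(x,y) = 0.7592 dits

Right side — compute H(Y|X) from the conditional distributions:
P(X) = (2/5, 3/10, 3/10), so H(X) = 0.4729 dits
H(Y|X) = Σ_x P(X=x) · H(Y|X=x):
  P(Y|X=0) = (1/2, 1/2), H(Y|X=0) = 0.3010, weight P(X=0) = 2/5
  P(Y|X=1) = (2/3, 1/3), H(Y|X=1) = 0.2764, weight P(X=1) = 3/10
  P(Y|X=2) = (1/3, 2/3), H(Y|X=2) = 0.2764, weight P(X=2) = 3/10
H(Y|X) = 0.2863 dits

H(X) + H(Y|X) = 0.4729 + 0.2863 = 0.7592 dits

Both sides equal 0.7592 dits. ✓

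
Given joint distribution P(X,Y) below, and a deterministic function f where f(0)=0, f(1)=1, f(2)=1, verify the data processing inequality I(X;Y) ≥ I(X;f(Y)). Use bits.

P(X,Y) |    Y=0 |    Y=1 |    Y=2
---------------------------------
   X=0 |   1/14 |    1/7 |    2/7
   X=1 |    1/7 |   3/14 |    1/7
I(X;Y) = 0.0629, I(X;f(Y)) = 0.0222, inequality holds: 0.0629 ≥ 0.0222

Data Processing Inequality: For any Markov chain X → Y → Z, we have I(X;Y) ≥ I(X;Z).

Here Z = f(Y) is a deterministic function of Y, forming X → Y → Z.

Original I(X;Y) = 0.0629 bits

After applying f:
P(X,Z) where Z=f(Y):
- P(X,Z=0) = P(X,Y=0)
- P(X,Z=1) = P(X,Y=1) + P(X,Y=2)

I(X;Z) = I(X;f(Y)) = 0.0222 bits

Verification: 0.0629 ≥ 0.0222 ✓

Information cannot be created by processing; the function f can only lose information about X.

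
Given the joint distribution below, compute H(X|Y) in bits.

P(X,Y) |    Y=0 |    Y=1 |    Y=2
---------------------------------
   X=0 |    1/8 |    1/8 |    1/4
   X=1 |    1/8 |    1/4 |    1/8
0.9387 bits

Using the chain rule: H(X|Y) = H(X,Y) - H(Y)

First, compute H(X,Y) = 2.5000 bits

Marginal P(Y) = (1/4, 3/8, 3/8)
H(Y) = 1.5613 bits

H(X|Y) = H(X,Y) - H(Y) = 2.5000 - 1.5613 = 0.9387 bits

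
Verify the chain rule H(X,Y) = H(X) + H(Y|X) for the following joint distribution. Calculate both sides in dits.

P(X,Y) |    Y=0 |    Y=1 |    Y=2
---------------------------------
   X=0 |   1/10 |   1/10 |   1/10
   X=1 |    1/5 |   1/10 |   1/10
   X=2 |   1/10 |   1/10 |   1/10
H(X,Y) = 0.9398, H(X) = 0.4729, H(Y|X) = 0.4669 (all in dits)

Chain rule: H(X,Y) = H(X) + H(Y|X)

Left side — joint entropy directly:
H(X,Y) = -Σ p(x,y) log p(x,y) = 0.9398 dits

Right side — compute H(Y|X) from the conditional distributions:
P(X) = (3/10, 2/5, 3/10), so H(X) = 0.4729 dits
H(Y|X) = Σ_x P(X=x) · H(Y|X=x):
  P(Y|X=0) = (1/3, 1/3, 1/3), H(Y|X=0) = 0.4771, weight P(X=0) = 3/10
  P(Y|X=1) = (1/2, 1/4, 1/4), H(Y|X=1) = 0.4515, weight P(X=1) = 2/5
  P(Y|X=2) = (1/3, 1/3, 1/3), H(Y|X=2) = 0.4771, weight P(X=2) = 3/10
H(Y|X) = 0.4669 dits

H(X) + H(Y|X) = 0.4729 + 0.4669 = 0.9398 dits

Both sides equal 0.9398 dits. ✓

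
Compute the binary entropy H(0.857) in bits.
0.5920 bits

The binary entropy function is:
H(p) = -p log(p) - (1-p) log(1-p)

H(0.857) = -0.857 × log_2(0.857) - 0.143 × log_2(0.143)
H(0.857) = 0.5920 bits

Note: Binary entropy is maximized at p=0.5 (H=1 bit) and minimized at p=0 or p=1 (H=0).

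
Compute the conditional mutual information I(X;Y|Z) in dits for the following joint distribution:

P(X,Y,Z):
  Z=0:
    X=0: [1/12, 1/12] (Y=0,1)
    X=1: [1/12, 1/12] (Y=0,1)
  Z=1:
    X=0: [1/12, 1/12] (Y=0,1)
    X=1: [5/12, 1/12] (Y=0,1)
0.0148 dits

Conditional mutual information: I(X;Y|Z) = H(X|Z) + H(Y|Z) - H(X,Y|Z)

H(Z) = 0.2764
H(X,Z) = 0.5396 → H(X|Z) = 0.2632
H(Y,Z) = 0.5396 → H(Y|Z) = 0.2632
H(X,Y,Z) = 0.7879 → H(X,Y|Z) = 0.5115

I(X;Y|Z) = 0.2632 + 0.2632 - 0.5115 = 0.0148 dits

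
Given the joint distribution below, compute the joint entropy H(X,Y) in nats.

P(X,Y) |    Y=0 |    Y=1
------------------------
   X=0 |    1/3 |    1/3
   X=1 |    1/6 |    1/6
1.3297 nats

Joint entropy is H(X,Y) = -Σ_{x,y} p(x,y) log p(x,y).

Summing over all non-zero entries:
H(X,Y) = -[1/3·log_e(1/3) + 1/3·log_e(1/3) + 1/6·log_e(1/6) + 1/6·log_e(1/6)]
H(X,Y) = 1.3297 nats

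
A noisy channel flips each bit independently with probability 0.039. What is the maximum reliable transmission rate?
0.7623 bits

For a binary symmetric channel (BSC) with error probability p:
Capacity C = 1 - H(p) bits per symbol

where H(p) = -p log₂(p) - (1-p) log₂(1-p) is the binary entropy function.

H(0.039) = 0.2377 bits
C = 1 - 0.2377 = 0.7623 bits per symbol

This means we can reliably transmit up to 0.7623 bits of information per channel use.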